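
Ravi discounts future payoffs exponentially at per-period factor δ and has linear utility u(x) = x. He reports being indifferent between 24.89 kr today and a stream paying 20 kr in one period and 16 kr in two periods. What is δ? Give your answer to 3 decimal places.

Present value of the stream is 20·δ + 16·δ². Indifference gives 20δ + 16δ² = 24.89.
That is, 16δ² + 20δ − 24.89 = 0, a quadratic in δ.
The positive root is δ = [−20 + √(20² + 4·16·24.89)] / (2·16) = (−20 + 44.643)/32 ≈ 0.770.

δ ≈ 0.770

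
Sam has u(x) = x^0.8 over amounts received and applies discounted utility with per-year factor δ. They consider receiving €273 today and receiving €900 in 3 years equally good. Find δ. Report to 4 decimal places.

Equating discounted utilities: u(273) = δ^3·u(900) ⇒ δ^3 = u(273)/u(900).
With u(x) = x^0.8: δ^3 = 273^0.8/900^0.8 = (273/900)^0.8 = 0.38507.
So δ = 0.38507^(1/3) ≈ 0.7275.

δ ≈ 0.7275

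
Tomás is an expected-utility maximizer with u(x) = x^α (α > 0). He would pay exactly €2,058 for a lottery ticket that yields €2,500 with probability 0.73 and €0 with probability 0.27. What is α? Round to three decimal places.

The lottery's expected utility is 0.73·u(2500) + 0.27·u(0) = 0.73·2500^α (since u(0) = 0 for α > 0).
Setting u(2058) equal to that: 2058^α = 0.73·2500^α ⇒ (2058/2500)^α = 0.73.
Take logs: α = ln 0.73 / ln(2058/2500) ≈ 1.61758.

α ≈ 1.618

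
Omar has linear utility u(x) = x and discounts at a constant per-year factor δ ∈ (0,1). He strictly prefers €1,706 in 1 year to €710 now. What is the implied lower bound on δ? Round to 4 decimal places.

δ > 0.4162

Under u(x) = x this choice says 710 < δ·1706.
So δ > 710/1706 = 0.41618.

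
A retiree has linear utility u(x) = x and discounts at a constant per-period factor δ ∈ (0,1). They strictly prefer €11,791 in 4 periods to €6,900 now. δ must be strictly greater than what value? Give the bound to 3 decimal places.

δ > 0.875

Under u(x) = x this choice says 6900 < δ^4·11791.
Hence δ^4 > 6900/11791 = 0.58519, and x ↦ x^(1/4) is increasing on (0,∞).
δ > 0.58519^(1/4) = 0.875.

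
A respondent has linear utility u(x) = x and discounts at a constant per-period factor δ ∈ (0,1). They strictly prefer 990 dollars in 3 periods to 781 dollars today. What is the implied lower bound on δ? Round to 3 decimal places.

The preference means 781 < δ^3·990.
Hence δ^3 > 781/990 = 0.78889, and x ↦ x^(1/3) is increasing on (0,∞).
δ > 0.78889^(1/3) = 0.924.

δ > 0.924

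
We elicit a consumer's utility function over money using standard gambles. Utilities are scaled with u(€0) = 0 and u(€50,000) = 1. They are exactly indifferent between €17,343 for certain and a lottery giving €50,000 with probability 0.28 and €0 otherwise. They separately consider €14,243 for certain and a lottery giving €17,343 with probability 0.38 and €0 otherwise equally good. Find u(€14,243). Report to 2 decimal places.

The first gamble pins u(€17,343): it must equal 0.28·1 + 0.72·0 = 0.28.
Then u(€14,243) = 0.38·u(€17,343) + 0.62·u(€0) = 0.38·0.28 + 0.62·0.00 = 0.1064.

0.11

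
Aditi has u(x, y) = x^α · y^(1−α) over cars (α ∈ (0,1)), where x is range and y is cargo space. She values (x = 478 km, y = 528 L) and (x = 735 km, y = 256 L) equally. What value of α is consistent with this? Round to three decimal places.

The Cobb–Douglas utilities coincide, so 478^α·528^(1−α) = 735^α·256^(1−α).
Taking logs: α·ln 478 + (1−α)·ln 528 = α·ln 735 + (1−α)·ln 256, i.e. α·-0.430260 = (1−α)·-0.723919.
With A = -0.430260 and B = -0.723919: α·A = (1−α)·B, so α = B/(A+B) = -0.723919/-1.154179 ≈ 0.627.

α ≈ 0.627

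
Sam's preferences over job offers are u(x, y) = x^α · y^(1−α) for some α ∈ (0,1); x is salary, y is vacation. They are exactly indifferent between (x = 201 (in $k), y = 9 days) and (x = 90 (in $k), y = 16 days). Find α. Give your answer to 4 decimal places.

α ≈ 0.4173

Indifference: 201^α · 9^(1−α) = 90^α · 16^(1−α).
Rearrange to (201/90)^α = (16/9)^(1−α) and take logs: α·0.8034952 = (1−α)·0.5753641.
Thus α·(1.3788593) = 0.5753641, so α = 0.5753641/1.3788593 ≈ 0.4173.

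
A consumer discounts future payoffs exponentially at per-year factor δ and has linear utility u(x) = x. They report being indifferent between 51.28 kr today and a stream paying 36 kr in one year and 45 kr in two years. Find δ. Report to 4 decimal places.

δ ≈ 0.7400

Present value of the stream is 36·δ + 45·δ². Indifference gives 36δ + 45δ² = 51.28.
That is, 45δ² + 36δ − 51.28 = 0, a quadratic in δ.
The positive root is δ = [−36 + √(36² + 4·45·51.28)] / (2·45) = (−36 + 102.598)/90 ≈ 0.7400.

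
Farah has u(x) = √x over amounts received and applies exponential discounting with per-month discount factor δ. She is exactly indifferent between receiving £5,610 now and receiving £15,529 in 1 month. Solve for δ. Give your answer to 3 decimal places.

δ ≈ 0.601

Indifference means u(5610) = δ · u(15529), so δ = u(5610)/u(15529).
Since u(x) = √x, δ = √(5610/15529) = 0.60105.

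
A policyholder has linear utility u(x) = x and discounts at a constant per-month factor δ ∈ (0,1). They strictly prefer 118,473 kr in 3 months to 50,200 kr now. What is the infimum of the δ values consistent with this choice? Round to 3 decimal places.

δ > 0.751

Under u(x) = x this choice says 50200 < δ^3·118473.
Dividing by 118473: δ^3 > 0.42373. Both sides are positive, so the cube root keeps the direction.
δ > 0.42373^(1/3) = 0.751.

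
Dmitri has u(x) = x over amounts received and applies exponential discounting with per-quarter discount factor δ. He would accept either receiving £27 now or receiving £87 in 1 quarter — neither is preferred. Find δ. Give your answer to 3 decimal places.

Indifference means u(27) = δ · u(87), so δ = u(27)/u(87).
With u(x) = x: δ = 27/87 = 0.31034.

δ ≈ 0.310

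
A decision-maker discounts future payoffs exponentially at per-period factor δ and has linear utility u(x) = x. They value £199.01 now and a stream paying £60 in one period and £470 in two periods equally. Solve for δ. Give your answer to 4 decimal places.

δ ≈ 0.5900

The stream is worth 60δ + 470δ² today, so 60δ + 470δ² = 199.01.
Rearranged: 470δ² + 60δ − 199.01 = 0.
The positive root is δ = [−60 + √(60² + 4·470·199.01)] / (2·470) = (−60 + 614.605)/940 ≈ 0.5900.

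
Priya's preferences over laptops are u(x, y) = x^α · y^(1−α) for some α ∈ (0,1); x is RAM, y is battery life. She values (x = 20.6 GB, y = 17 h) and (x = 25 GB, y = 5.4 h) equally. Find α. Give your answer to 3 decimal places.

Indifference: 20.6^α · 17^(1−α) = 25^α · 5.4^(1−α).
(20.6/25)^α = (5.4/17)^(1−α); take logs: α·ln(20.6/25) = (1−α)·ln(5.4/17), i.e. α·-0.193585 = (1−α)·-1.146814.
So α/(1−α) = (-1.146814)/(-0.193585) = 5.924085, and α = 5.924085/6.924085 ≈ 0.856.

α ≈ 0.856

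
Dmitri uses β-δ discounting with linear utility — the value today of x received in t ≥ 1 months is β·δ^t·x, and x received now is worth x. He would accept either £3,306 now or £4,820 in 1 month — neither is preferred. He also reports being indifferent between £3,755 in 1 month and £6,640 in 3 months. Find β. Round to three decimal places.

The second indifference involves only future payoffs, so β cancels: β·δ^1·3755 = β·δ^3·6640, giving δ^2 = 3755/6640 = 0.56551, so δ = 0.75201.
The first indifference: 3306 = β·δ·4820, so β = 3306/(δ·4820) = 3306/(0.75201·4820) ≈ 0.912.

β ≈ 0.912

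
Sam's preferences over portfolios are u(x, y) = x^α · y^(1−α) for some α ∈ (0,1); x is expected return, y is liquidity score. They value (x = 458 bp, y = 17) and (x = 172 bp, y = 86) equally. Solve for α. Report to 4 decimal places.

The Cobb–Douglas utilities coincide, so 458^α·17^(1−α) = 172^α·86^(1−α).
Taking logs: α·ln 458 + (1−α)·ln 17 = α·ln 172 + (1−α)·ln 86, i.e. α·0.9793747 = (1−α)·1.6211340.
Thus α·(2.6005087) = 1.6211340, so α = 1.6211340/2.6005087 ≈ 0.6234.

α ≈ 0.6234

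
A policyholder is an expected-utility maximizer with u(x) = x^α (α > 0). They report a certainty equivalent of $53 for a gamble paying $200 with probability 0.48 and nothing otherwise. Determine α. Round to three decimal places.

α ≈ 0.553

EU(lottery) = 0.48·200^α + 0.52·0 = 0.48·200^α.
Setting u(53) equal to that: 53^α = 0.48·200^α ⇒ (53/200)^α = 0.48.
Taking logs: α·ln(53/200) = ln(0.48), so α = -0.733969 / -1.328025 ≈ 0.553.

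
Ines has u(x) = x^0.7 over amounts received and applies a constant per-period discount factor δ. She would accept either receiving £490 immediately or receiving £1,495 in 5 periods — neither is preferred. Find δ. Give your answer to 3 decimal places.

δ ≈ 0.855

Indifference means u(490) = δ^5 · u(1495), so δ^5 = u(490)/u(1495).
Since u(x) = x^0.7, δ^5 = (490/1495)^0.7 = 0.32776^0.7 = 0.45802.
So δ = 0.45802^(1/5) ≈ 0.855.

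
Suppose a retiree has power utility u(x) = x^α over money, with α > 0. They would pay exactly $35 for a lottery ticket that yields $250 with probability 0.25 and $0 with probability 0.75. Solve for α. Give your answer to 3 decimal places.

α ≈ 0.705

EU(lottery) = 0.25·250^α + 0.75·0 = 0.25·250^α.
Indifference: 35^α = 0.25·250^α, so (35/250)^α = 0.25.
α = ln(0.25) / ln(35/250) = -1.386294/-1.966113 ≈ 0.705.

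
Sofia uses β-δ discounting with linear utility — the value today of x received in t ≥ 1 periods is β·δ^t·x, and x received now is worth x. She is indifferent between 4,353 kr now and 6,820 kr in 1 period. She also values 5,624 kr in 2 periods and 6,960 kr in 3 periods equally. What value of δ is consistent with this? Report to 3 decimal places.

From the later pair, β·δ^2·5624 = β·δ^3·6960; dividing through, δ = 5624/6960 = 0.80805.

δ ≈ 0.808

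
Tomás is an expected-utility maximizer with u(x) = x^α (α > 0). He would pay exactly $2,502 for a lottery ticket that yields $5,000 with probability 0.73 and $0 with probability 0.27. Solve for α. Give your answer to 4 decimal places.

α ≈ 0.4546

EU(lottery) = 0.73·5000^α + 0.27·0 = 0.73·5000^α.
Setting u(2502) equal to that: 2502^α = 0.73·5000^α ⇒ (2502/5000)^α = 0.73.
Taking logs: α·ln(2502/5000) = ln(0.73), so α = -0.3147107 / -0.6923475 ≈ 0.4546.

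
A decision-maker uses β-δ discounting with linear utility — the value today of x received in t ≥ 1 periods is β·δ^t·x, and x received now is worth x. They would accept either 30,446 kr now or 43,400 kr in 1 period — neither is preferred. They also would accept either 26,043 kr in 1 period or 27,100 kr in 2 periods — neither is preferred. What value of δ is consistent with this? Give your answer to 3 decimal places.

Both payoffs in the second observation are in the future, so β drops out: δ^1·26043 = δ^2·27100 ⇒ δ = 26043/27100 = 0.96100.

δ ≈ 0.961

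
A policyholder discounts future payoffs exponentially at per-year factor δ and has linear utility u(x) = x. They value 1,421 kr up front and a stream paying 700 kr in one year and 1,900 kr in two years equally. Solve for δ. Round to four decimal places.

δ ≈ 0.7000

Equating present values: 1421 = 700δ + 1900δ².
That is, 1900δ² + 700δ − 1421 = 0, a quadratic in δ.
By the quadratic formula (taking the positive root), δ = (−700 + √11289600.00) / 3800 ≈ 0.7000.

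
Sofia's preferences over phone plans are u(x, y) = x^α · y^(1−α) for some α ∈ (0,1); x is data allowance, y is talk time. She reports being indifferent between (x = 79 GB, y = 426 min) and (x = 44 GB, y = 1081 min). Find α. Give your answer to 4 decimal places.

α ≈ 0.6141

The Cobb–Douglas utilities coincide, so 79^α·426^(1−α) = 44^α·1081^(1−α).
Taking logs: α·ln 79 + (1−α)·ln 426 = α·ln 44 + (1−α)·ln 1081, i.e. α·0.5852582 = (1−α)·0.9312025.
Thus α·(1.5164607) = 0.9312025, so α = 0.9312025/1.5164607 ≈ 0.6141.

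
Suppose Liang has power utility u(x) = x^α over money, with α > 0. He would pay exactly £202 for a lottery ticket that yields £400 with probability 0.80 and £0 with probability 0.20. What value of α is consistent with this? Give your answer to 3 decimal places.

Since u(0) = 0, the lottery's EU is 0.80·400^α.
Equating: 202^α = 0.80·400^α, i.e. 0.5050^α = 0.80.
Take logs: α = ln 0.80 / ln(202/400) ≈ 0.32662.

α ≈ 0.327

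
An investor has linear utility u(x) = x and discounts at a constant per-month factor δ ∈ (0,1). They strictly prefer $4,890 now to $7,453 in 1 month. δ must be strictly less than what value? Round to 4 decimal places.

δ < 0.6561

Comparing present values: 4890 > δ·7453.
So δ < 4890/7453 = 0.65611.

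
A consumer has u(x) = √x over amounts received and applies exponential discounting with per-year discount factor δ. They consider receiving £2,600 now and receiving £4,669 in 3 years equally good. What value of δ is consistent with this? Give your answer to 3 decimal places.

The payoff in 3 years is discounted by δ^3, so u(2600) = δ^3·u(4669) and δ^3 = u(2600)/u(4669).
Since u(x) = √x, δ^3 = √(2600/4669) = 0.74623.
Taking the cube root: δ = 0.74623^(1/3) ≈ 0.907.

δ ≈ 0.907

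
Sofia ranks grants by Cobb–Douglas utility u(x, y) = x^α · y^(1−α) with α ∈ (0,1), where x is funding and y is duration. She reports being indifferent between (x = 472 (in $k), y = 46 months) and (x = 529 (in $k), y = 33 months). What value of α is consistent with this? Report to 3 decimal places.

Set the two utilities equal: 472^α·46^(1−α) = 529^α·33^(1−α).
Taking logs: α·ln 472 + (1−α)·ln 46 = α·ln 529 + (1−α)·ln 33, i.e. α·-0.114009 = (1−α)·-0.332134.
With A = -0.114009 and B = -0.332134: α·A = (1−α)·B, so α = B/(A+B) = -0.332134/-0.446143 ≈ 0.744.

α ≈ 0.744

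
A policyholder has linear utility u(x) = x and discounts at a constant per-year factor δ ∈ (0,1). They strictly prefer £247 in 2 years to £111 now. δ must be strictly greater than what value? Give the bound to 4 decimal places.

δ > 0.6704

Under u(x) = x this choice says 111 < δ^2·247.
Dividing by 247: δ^2 > 0.44939. Both sides are positive, so the square root keeps the direction.
δ > (111/247)^(1/2) ≈ 0.6704.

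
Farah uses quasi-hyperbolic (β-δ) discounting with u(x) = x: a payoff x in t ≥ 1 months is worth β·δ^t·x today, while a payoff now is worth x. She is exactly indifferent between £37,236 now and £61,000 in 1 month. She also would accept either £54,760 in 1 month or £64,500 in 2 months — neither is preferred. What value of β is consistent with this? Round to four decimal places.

The second indifference involves only future payoffs, so β cancels: β·δ^1·54760 = β·δ^2·64500, giving δ = 54760/64500 = 0.84899.
The first indifference: 37236 = β·δ·61000, so β = 37236/(δ·61000) = 37236/(0.84899·61000) ≈ 0.7190.

β ≈ 0.7190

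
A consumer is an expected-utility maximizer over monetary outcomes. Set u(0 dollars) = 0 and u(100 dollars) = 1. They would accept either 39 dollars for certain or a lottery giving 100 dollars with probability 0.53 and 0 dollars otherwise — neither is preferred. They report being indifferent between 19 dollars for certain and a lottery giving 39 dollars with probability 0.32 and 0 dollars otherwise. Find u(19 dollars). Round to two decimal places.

0.17

First, u(39 dollars) = 0.53·u(100 dollars) + 0.47·u(0 dollars) = 0.53.
The second indifference gives u(19 dollars) = 0.32·u(39 dollars) + 0.68·u(0 dollars) = 0.32·0.53 + 0.68·0.00 = 0.1696.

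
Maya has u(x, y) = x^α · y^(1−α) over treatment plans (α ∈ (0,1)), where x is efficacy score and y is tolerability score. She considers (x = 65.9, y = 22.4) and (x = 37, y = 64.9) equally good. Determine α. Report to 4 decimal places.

α ≈ 0.6483

Set the two utilities equal: 65.9^α·22.4^(1−α) = 37^α·64.9^(1−α).
Rearrange to (65.9/37)^α = (64.9/22.4)^(1−α) and take logs: α·0.5772205 = (1−α)·1.0637867.
With A = 0.5772205 and B = 1.0637867: α·A = (1−α)·B, so α = B/(A+B) = 1.0637867/1.6410072 ≈ 0.6483.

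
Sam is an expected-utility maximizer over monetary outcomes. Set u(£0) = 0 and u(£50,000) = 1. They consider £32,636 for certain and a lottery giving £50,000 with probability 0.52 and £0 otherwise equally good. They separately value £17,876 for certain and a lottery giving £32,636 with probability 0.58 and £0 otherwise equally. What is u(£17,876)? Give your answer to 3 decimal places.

0.302

The first gamble pins u(£32,636): it must equal 0.52·1 + 0.48·0 = 0.52.
Chaining: u(£17,876) = 0.58·0.52 + 0.42·0.00 = 0.3016.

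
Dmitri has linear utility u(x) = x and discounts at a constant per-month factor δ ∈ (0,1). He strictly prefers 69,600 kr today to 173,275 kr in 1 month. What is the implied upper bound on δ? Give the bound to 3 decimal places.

The preference means 69600 > δ·173275.
So δ < 69600/173275 = 0.40167.

δ < 0.402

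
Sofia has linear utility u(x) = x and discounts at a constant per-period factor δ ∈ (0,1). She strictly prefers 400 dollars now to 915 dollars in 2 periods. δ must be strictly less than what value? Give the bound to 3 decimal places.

δ < 0.661

Under u(x) = x this choice says 400 > δ^2·915.
So δ^2 < 400/915 = 0.43716; taking the square root of both positive sides preserves the inequality.
δ < 0.43716^(1/2) = 0.661.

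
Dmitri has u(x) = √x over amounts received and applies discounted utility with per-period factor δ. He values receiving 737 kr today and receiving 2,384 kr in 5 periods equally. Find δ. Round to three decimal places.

δ ≈ 0.889

The payoff in 5 periods is discounted by δ^5, so u(737) = δ^5·u(2384) and δ^5 = u(737)/u(2384).
With u(x) = √x: δ^5 = √737/√2384 = √(737/2384) = 0.55601.
Hence δ = (0.55601)^(1/5) = 0.88923.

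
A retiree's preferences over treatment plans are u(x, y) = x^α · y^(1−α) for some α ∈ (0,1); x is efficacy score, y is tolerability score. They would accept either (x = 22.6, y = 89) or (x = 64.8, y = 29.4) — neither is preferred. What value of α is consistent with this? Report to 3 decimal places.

α ≈ 0.513

Indifference: 22.6^α · 89^(1−α) = 64.8^α · 29.4^(1−α).
Taking logs: α·ln 22.6 + (1−α)·ln 89 = α·ln 64.8 + (1−α)·ln 29.4, i.e. α·-1.053356 = (1−α)·-1.107642.
So α/(1−α) = (-1.107642)/(-1.053356) = 1.051536, and α = 1.051536/2.051536 ≈ 0.513.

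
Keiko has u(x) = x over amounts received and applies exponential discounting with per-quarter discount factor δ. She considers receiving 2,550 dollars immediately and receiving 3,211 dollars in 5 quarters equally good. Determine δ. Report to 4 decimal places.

The payoff in 5 quarters is discounted by δ^5, so u(2550) = δ^5·u(3211) and δ^5 = u(2550)/u(3211).
With u(x) = x: δ^5 = 2550/3211 = 0.79415.
So δ = 0.79415^(1/5) ≈ 0.9549.

δ ≈ 0.9549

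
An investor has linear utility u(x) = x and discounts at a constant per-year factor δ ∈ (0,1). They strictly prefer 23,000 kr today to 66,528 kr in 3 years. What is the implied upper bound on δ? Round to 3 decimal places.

δ < 0.702

The preference means 23000 > δ^3·66528.
Hence δ^3 < 23000/66528 = 0.34572, and x ↦ x^(1/3) is increasing on (0,∞).
δ < (23000/66528)^(1/3) ≈ 0.702.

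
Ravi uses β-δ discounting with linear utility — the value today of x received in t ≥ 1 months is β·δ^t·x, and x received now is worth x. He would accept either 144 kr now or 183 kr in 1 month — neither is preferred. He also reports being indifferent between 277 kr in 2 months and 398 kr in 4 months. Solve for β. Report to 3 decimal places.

Both payoffs in the second observation are in the future, so β drops out: δ^2·277 = δ^4·398 ⇒ δ^2 = 277/398 = 0.69598, so δ = 0.83425.
Now use the now-vs-future pair: 144 = β·δ·183 gives β = 144/(0.83425·183) ≈ 0.943.

β ≈ 0.943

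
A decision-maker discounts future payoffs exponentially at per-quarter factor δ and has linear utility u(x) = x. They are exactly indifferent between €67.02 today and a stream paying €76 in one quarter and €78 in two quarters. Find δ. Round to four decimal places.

Equating present values: 67.02 = 76δ + 78δ².
So 78δ² + 76δ − 67.02 = 0.
δ = (−76 + √(76² + 4·78·67.02)) / (2·78) = (−76 + √26686.24) / 156 ≈ 0.5600.

δ ≈ 0.5600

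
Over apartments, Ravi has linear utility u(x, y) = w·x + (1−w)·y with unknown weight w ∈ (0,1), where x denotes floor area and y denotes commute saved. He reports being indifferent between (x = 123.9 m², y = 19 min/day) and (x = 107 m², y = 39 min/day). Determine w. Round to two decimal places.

Indifference: w·123.9 + (1−w)·19 = w·107 + (1−w)·39.
Rearranging, 16.9·w − 20·(1−w) = 0.
So w/(1−w) = 20/16.9 = 1.1834, giving w = 20/(16.9+20) = 0.54.

w = 0.54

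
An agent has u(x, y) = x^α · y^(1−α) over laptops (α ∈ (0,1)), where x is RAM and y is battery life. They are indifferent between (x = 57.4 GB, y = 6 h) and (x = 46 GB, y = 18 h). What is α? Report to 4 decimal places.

The Cobb–Douglas utilities coincide, so 57.4^α·6^(1−α) = 46^α·18^(1−α).
(57.4/46)^α = (18/6)^(1−α); take logs: α·ln(57.4/46) = (1−α)·ln(18/6), i.e. α·0.2214029 = (1−α)·1.0986123.
With A = 0.2214029 and B = 1.0986123: α·A = (1−α)·B, so α = B/(A+B) = 1.0986123/1.3200152 ≈ 0.8323.

α ≈ 0.8323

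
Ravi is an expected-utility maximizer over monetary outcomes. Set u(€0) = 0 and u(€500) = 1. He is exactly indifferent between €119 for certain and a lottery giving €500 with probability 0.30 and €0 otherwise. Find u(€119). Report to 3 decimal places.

0.300

By the standard-gamble method, u(€119) is just the indifference probability on the best outcome: 0.30.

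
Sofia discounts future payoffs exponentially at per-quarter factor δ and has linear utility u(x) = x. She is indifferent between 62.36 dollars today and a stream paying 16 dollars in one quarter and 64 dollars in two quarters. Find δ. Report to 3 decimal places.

Equating present values: 62.36 = 16δ + 64δ².
Rearranged: 64δ² + 16δ − 62.36 = 0.
δ = (−16 + √(16² + 4·64·62.36)) / (2·64) = (−16 + √16220.16) / 128 ≈ 0.870.

δ ≈ 0.870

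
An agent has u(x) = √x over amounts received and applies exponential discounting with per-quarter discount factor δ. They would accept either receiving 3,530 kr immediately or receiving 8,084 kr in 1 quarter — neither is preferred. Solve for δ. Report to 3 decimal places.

Equating discounted utilities: u(3530) = δ·u(8084) ⇒ δ = u(3530)/u(8084).
Since u(x) = √x, δ = √(3530/8084) = 0.66081.

δ ≈ 0.661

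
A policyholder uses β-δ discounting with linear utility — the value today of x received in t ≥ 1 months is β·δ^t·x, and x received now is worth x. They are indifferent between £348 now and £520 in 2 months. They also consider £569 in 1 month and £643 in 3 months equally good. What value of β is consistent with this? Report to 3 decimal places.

The second indifference involves only future payoffs, so β cancels: β·δ^1·569 = β·δ^3·643, giving δ^2 = 569/643 = 0.88491, so δ = 0.94070.
Substituting δ into 348 = β·δ^2·520: β = 348/(460.156) ≈ 0.756.

β ≈ 0.756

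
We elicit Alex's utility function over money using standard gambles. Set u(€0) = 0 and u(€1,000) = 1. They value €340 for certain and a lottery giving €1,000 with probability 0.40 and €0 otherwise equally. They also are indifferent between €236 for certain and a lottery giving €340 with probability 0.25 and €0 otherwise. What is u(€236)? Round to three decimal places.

0.100

The first gamble pins u(€340): it must equal 0.40·1 + 0.60·0 = 0.40.
The second indifference gives u(€236) = 0.25·u(€340) + 0.75·u(€0) = 0.25·0.40 + 0.75·0.00 = 0.1000.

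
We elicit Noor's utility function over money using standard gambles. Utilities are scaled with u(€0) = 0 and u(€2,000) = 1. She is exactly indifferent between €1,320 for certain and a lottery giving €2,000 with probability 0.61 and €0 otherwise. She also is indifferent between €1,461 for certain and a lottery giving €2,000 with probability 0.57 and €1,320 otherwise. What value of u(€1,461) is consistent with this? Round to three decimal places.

First, u(€1,320) = 0.61·u(€2,000) + 0.39·u(€0) = 0.61.
Chaining: u(€1,461) = 0.57·1.00 + 0.43·0.61 = 0.8323.

0.832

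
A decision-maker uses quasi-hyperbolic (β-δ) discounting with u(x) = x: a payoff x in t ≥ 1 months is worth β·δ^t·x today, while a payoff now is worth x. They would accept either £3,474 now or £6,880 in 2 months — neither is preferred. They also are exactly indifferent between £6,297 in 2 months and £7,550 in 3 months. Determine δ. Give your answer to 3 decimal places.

δ ≈ 0.834

Both payoffs in the second observation are in the future, so β drops out: δ^2·6297 = δ^3·7550 ⇒ δ = 6297/7550 = 0.83404.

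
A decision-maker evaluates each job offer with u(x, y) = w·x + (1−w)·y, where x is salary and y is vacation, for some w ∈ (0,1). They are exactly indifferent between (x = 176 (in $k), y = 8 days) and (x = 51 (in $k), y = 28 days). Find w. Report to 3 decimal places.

w = 0.138

u(176,8) = u(51,28) means w·176 + (1−w)·8 = w·51 + (1−w)·28.
w·(176−51) = (1−w)·(28−8), i.e. w·125 = (1−w)·20.
The marginal rate of substitution is 20/125, so w = 20/(125+20) = 0.138.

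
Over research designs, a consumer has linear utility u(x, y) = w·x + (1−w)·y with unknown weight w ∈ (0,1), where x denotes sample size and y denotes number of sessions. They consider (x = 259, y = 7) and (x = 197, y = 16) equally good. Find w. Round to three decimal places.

w = 0.127

Equating utilities: w·259 + (1−w)·7 = w·197 + (1−w)·16.
Collecting terms: w·62 = (1−w)·9.
The marginal rate of substitution is 9/62, so w = 9/(62+9) = 0.127.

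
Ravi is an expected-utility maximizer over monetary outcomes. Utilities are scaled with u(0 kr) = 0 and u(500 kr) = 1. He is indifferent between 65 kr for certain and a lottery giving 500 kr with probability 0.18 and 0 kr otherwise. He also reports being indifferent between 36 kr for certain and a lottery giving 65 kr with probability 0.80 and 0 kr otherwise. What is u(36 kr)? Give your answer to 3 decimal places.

The first gamble pins u(65 kr): it must equal 0.18·1 + 0.82·0 = 0.18.
Then u(36 kr) = 0.80·u(65 kr) + 0.20·u(0 kr) = 0.80·0.18 + 0.20·0.00 = 0.1440.

0.144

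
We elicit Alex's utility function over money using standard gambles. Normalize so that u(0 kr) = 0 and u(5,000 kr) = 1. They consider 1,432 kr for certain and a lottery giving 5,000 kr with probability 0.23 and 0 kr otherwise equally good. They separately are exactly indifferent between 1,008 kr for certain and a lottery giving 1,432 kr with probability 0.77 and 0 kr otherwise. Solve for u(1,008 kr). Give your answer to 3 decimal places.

From the first indifference, u(1,432 kr) = 0.23·u(5,000 kr) + 0.77·u(0 kr) = 0.23·1 + 0.77·0 = 0.23.
Chaining: u(1,008 kr) = 0.77·0.23 + 0.23·0.00 = 0.1771.

0.177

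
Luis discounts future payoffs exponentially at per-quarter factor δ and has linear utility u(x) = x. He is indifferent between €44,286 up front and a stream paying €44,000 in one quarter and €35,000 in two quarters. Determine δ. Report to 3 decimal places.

The stream is worth 44000δ + 35000δ² today, so 44000δ + 35000δ² = 44286.
Rearranged: 35000δ² + 44000δ − 44286 = 0.
δ = (−44000 + √(44000² + 4·35000·44286)) / (2·35000) = (−44000 + √8136040000.00) / 70000 ≈ 0.660.

δ ≈ 0.660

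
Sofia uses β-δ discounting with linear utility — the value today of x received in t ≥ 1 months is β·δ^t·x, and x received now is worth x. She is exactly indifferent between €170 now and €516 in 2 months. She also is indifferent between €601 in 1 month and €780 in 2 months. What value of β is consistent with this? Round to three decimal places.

β ≈ 0.555

The second indifference involves only future payoffs, so β cancels: β·δ^1·601 = β·δ^2·780, giving δ = 601/780 = 0.77051.
Now use the now-vs-future pair: 170 = β·δ^2·516 gives β = 170/(0.59369·516) ≈ 0.555.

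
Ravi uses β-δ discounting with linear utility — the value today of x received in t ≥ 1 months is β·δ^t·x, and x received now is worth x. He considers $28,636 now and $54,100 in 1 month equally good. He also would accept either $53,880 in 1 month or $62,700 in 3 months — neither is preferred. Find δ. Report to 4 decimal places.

From the later pair, β·δ^1·53880 = β·δ^3·62700; dividing through, δ^2 = 53880/62700 = 0.85933, so δ = 0.92700.

δ ≈ 0.9270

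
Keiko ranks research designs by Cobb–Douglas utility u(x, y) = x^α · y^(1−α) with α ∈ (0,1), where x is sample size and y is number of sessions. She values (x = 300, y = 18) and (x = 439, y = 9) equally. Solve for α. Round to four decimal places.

α ≈ 0.6455

The Cobb–Douglas utilities coincide, so 300^α·18^(1−α) = 439^α·9^(1−α).
Rearrange to (300/439)^α = (9/18)^(1−α) and take logs: α·-0.3807169 = (1−α)·-0.6931472.
With A = -0.3807169 and B = -0.6931472: α·A = (1−α)·B, so α = B/(A+B) = -0.6931472/-1.0738641 ≈ 0.6455.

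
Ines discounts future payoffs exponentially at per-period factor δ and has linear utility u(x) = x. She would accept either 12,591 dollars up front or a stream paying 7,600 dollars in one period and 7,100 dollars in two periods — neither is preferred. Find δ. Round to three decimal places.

The stream is worth 7600δ + 7100δ² today, so 7600δ + 7100δ² = 12591.
That is, 7100δ² + 7600δ − 12591 = 0, a quadratic in δ.
δ = (−7600 + √(7600² + 4·7100·12591)) / (2·7100) = (−7600 + √415344400.00) / 14200 ≈ 0.900.

δ ≈ 0.900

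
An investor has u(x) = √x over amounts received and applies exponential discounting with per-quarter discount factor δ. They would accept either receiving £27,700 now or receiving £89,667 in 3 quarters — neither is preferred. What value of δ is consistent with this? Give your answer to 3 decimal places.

The payoff in 3 quarters is discounted by δ^3, so u(27700) = δ^3·u(89667) and δ^3 = u(27700)/u(89667).
With u(x) = √x: δ^3 = √27700/√89667 = √(27700/89667) = 0.55581.
Taking the cube root: δ = 0.55581^(1/3) ≈ 0.822.

δ ≈ 0.822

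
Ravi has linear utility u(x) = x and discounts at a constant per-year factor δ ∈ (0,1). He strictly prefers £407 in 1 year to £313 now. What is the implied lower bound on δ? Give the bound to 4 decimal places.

Under u(x) = x this choice says 313 < δ·407.
Dividing through by 407 gives δ > 0.76904.

δ > 0.7690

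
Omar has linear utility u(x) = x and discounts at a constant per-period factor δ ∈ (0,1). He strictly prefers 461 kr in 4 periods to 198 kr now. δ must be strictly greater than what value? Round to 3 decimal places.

Comparing present values: 198 < δ^4·461.
Hence δ^4 > 198/461 = 0.42950, and x ↦ x^(1/4) is increasing on (0,∞).
δ > 0.42950^(1/4) = 0.810.

δ > 0.810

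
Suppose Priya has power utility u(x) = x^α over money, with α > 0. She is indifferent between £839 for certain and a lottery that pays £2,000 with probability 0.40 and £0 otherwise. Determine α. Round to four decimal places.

EU(lottery) = 0.40·2000^α + 0.60·0 = 0.40·2000^α.
Setting u(839) equal to that: 839^α = 0.40·2000^α ⇒ (839/2000)^α = 0.40.
Taking logs: α·ln(839/2000) = ln(0.40), so α = -0.9162907 / -0.8686918 ≈ 1.0548.

α ≈ 1.0548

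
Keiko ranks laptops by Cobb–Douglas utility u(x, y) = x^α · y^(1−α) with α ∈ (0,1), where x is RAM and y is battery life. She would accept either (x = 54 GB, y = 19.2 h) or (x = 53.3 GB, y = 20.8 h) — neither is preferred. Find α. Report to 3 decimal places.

α ≈ 0.860

Indifference: 54^α · 19.2^(1−α) = 53.3^α · 20.8^(1−α).
Rearrange to (54/53.3)^α = (20.8/19.2)^(1−α) and take logs: α·0.013048 = (1−α)·0.080043.
With A = 0.013048 and B = 0.080043: α·A = (1−α)·B, so α = B/(A+B) = 0.080043/0.093091 ≈ 0.860.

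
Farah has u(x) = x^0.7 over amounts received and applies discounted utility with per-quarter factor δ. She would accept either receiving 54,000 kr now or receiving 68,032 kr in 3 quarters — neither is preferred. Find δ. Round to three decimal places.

Indifference means u(54000) = δ^3 · u(68032), so δ^3 = u(54000)/u(68032).
Since u(x) = x^0.7, δ^3 = (54000/68032)^0.7 = 0.79374^0.7 = 0.85070.
Taking the cube root: δ = 0.85070^(1/3) ≈ 0.948.

δ ≈ 0.948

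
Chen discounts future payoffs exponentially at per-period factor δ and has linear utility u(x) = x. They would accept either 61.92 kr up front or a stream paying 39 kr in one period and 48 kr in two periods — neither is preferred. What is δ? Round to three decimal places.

Present value of the stream is 39·δ + 48·δ². Indifference gives 39δ + 48δ² = 61.92.
That is, 48δ² + 39δ − 61.92 = 0, a quadratic in δ.
δ = (−39 + √(39² + 4·48·61.92)) / (2·48) = (−39 + √13409.64) / 96 ≈ 0.800.

δ ≈ 0.800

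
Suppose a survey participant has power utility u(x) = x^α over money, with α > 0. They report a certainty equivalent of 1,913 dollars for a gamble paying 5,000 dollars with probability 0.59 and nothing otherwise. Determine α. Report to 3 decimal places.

α ≈ 0.549

EU(lottery) = 0.59·5000^α + 0.41·0 = 0.59·5000^α.
Setting u(1913) equal to that: 1913^α = 0.59·5000^α ⇒ (1913/5000)^α = 0.59.
α = ln(0.59) / ln(1913/5000) = -0.527633/-0.960765 ≈ 0.549.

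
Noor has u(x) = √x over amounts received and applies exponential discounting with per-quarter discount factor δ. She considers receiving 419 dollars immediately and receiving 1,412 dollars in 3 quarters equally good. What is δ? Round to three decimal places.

δ ≈ 0.817

The payoff in 3 quarters is discounted by δ^3, so u(419) = δ^3·u(1412) and δ^3 = u(419)/u(1412).
With u(x) = √x: δ^3 = √419/√1412 = √(419/1412) = 0.54474.
Hence δ = (0.54474)^(1/3) = 0.81670.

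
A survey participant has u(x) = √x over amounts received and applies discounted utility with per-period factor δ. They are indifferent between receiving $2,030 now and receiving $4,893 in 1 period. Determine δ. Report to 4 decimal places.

δ ≈ 0.6441

Equating discounted utilities: u(2030) = δ·u(4893) ⇒ δ = u(2030)/u(4893).
With u(x) = √x: δ = √2030/√4893 = √(2030/4893) = 0.64411.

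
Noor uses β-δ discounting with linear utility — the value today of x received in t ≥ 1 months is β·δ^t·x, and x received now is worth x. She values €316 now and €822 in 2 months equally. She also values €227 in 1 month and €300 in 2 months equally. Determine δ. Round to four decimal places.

From the later pair, β·δ^1·227 = β·δ^2·300; dividing through, δ = 227/300 = 0.75667.

δ ≈ 0.7567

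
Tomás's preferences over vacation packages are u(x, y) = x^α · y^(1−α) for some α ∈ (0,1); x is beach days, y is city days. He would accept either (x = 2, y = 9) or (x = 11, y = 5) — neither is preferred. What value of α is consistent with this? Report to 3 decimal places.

α ≈ 0.256

Indifference: 2^α · 9^(1−α) = 11^α · 5^(1−α).
Rearrange to (2/11)^α = (5/9)^(1−α) and take logs: α·-1.704748 = (1−α)·-0.587787.
So α/(1−α) = (-0.587787)/(-1.704748) = 0.344794, and α = 0.344794/1.344794 ≈ 0.256.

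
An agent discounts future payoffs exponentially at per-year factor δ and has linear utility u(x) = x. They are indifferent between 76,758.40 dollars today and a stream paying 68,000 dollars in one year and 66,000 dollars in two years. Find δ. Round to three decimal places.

Equating present values: 76758.40 = 68000δ + 66000δ².
So 66000δ² + 68000δ − 76758.40 = 0.
By the quadratic formula (taking the positive root), δ = (−68000 + √24888217600.00) / 132000 ≈ 0.680.

δ ≈ 0.680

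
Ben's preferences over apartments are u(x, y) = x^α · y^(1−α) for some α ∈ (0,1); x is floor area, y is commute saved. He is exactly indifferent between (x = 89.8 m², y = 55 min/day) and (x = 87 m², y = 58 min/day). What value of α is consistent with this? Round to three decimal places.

α ≈ 0.626

Indifference: 89.8^α · 55^(1−α) = 87^α · 58^(1−α).
Taking logs: α·ln 89.8 + (1−α)·ln 55 = α·ln 87 + (1−α)·ln 58, i.e. α·0.031677 = (1−α)·0.053110.
With A = 0.031677 and B = 0.053110: α·A = (1−α)·B, so α = B/(A+B) = 0.053110/0.084787 ≈ 0.626.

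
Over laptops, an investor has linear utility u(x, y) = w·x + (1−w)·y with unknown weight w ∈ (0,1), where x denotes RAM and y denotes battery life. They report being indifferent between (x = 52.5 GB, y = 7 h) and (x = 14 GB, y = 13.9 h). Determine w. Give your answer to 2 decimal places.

Equating utilities: w·52.5 + (1−w)·7 = w·14 + (1−w)·13.9.
w·(52.5−14) = (1−w)·(13.9−7), i.e. w·38.5 = (1−w)·6.9.
The marginal rate of substitution is 6.9/38.5, so w = 6.9/(38.5+6.9) = 0.15.

w = 0.15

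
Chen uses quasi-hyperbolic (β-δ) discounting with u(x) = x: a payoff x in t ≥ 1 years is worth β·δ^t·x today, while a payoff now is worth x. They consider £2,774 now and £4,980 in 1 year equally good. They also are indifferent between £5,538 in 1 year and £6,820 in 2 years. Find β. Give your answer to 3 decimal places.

β ≈ 0.686

Both payoffs in the second observation are in the future, so β drops out: δ^1·5538 = δ^2·6820 ⇒ δ = 5538/6820 = 0.81202.
Substituting δ into 2774 = β·δ·4980: β = 2774/(4043.877) ≈ 0.686.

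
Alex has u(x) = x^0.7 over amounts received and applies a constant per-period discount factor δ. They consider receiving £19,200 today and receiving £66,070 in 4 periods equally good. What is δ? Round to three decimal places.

δ ≈ 0.806

The payoff in 4 periods is discounted by δ^4, so u(19200) = δ^4·u(66070) and δ^4 = u(19200)/u(66070).
Since u(x) = x^0.7, δ^4 = (19200/66070)^0.7 = 0.29060^0.7 = 0.42102.
So δ = 0.42102^(1/4) ≈ 0.806.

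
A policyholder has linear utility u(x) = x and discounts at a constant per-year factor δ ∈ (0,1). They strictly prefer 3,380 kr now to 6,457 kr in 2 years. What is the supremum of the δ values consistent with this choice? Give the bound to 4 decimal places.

Under u(x) = x this choice says 3380 > δ^2·6457.
So δ^2 < 3380/6457 = 0.52346; taking the square root of both positive sides preserves the inequality.
δ < 0.52346^(1/2) = 0.7235.

δ < 0.7235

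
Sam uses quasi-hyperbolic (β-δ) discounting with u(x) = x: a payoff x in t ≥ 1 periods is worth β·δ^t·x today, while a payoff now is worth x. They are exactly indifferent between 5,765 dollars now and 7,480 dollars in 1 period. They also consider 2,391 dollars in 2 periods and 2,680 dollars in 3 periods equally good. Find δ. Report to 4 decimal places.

Both payoffs in the second observation are in the future, so β drops out: δ^2·2391 = δ^3·2680 ⇒ δ = 2391/2680 = 0.89216.

δ ≈ 0.8922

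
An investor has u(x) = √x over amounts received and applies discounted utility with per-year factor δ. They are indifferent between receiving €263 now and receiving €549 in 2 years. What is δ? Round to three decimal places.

Equating discounted utilities: u(263) = δ^2·u(549) ⇒ δ^2 = u(263)/u(549).
Since u(x) = √x, δ^2 = √(263/549) = 0.69214.
Taking the square root: δ = 0.69214^(1/2) ≈ 0.832.

δ ≈ 0.832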